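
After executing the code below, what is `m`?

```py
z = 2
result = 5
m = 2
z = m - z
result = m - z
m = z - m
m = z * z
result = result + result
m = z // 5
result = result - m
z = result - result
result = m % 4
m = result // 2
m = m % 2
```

z = 2-2 = 0
result = 2-0 = 2
m = 0-2 = -2
m = 0*0 = 0
result = 2+2 = 4
m = 0//5 = 0
result = 4-0 = 4
z = 4-4 = 0
result = 0%4 = 0
m = 0//2 = 0
m = 0%2 = 0

0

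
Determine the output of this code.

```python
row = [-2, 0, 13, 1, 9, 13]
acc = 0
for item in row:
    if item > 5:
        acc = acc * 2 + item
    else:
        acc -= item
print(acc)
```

item=-2: not >5, acc = 0-(-2) = 2
item=0: not >5, acc = 2-0 = 2
item=13: >5, acc = 2*2+13 = 17
item=1: not >5, acc = 17-1 = 16
item=9: >5, acc = 16*2+9 = 41
item=13: >5, acc = 41*2+13 = 95

95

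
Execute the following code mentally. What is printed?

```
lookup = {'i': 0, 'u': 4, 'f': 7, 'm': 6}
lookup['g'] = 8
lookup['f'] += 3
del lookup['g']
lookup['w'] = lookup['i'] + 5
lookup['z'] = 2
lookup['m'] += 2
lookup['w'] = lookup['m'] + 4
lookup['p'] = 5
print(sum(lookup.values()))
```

41

lookup['g'] = 8 → {'i': 0, 'u': 4, 'f': 7, 'm': 6, 'g': 8}
lookup['f'] = 7+3 = 10 → {'i': 0, 'u': 4, 'f': 10, 'm': 6, 'g': 8}
del 'g' → {'i': 0, 'u': 4, 'f': 10, 'm': 6}
lookup['w'] = lookup['i']+5 = 5 → {'i': 0, 'u': 4, 'f': 10, 'm': 6, 'w': 5}
lookup['z'] = 2 → {'i': 0, 'u': 4, 'f': 10, 'm': 6, 'w': 5, 'z': 2}
lookup['m'] = 6+2 = 8 → {'i': 0, 'u': 4, 'f': 10, 'm': 8, 'w': 5, 'z': 2}
lookup['w'] = lookup['m']+4 = 12 → {'i': 0, 'u': 4, 'f': 10, 'm': 8, 'w': 12, 'z': 2}
lookup['p'] = 5 → {'i': 0, 'u': 4, 'f': 10, 'm': 8, 'w': 12, 'z': 2, 'p': 5}
sum of values = 41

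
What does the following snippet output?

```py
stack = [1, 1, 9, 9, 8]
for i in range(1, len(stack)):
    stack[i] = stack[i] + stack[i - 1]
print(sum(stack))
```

i=1: stack[1] = 1+1 = 2 → [1, 2, 9, 9, 8]
i=2: stack[2] = 9+2 = 11 → [1, 2, 11, 9, 8]
i=3: stack[3] = 9+11 = 20 → [1, 2, 11, 20, 8]
i=4: stack[4] = 8+20 = 28 → [1, 2, 11, 20, 28]
sum = 62

62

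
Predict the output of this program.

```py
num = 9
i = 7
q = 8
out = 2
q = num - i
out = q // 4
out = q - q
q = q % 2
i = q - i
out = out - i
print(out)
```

q = 9-7 = 2
out = 2//4 = 0
out = 2-2 = 0
q = 2%2 = 0
i = 0-7 = -7
out = 0-(-7) = 7

7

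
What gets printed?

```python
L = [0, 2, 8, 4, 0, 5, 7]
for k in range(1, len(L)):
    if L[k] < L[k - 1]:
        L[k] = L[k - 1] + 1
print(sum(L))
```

k=1: 2>=0, unchanged → [0, 2, 8, 4, 0, 5, 7]
k=2: 8>=2, unchanged → [0, 2, 8, 4, 0, 5, 7]
k=3: 4<8, L[3] = 8+1 = 9 → [0, 2, 8, 9, 0, 5, 7]
k=4: 0<9, L[4] = 9+1 = 10 → [0, 2, 8, 9, 10, 5, 7]
k=5: 5<10, L[5] = 10+1 = 11 → [0, 2, 8, 9, 10, 11, 7]
k=6: 7<11, L[6] = 11+1 = 12 → [0, 2, 8, 9, 10, 11, 12]
sum = 52

52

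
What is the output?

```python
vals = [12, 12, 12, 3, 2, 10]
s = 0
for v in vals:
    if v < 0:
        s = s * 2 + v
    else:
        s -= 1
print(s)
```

-6

v=12: not <0, s = 0-1 = -1
v=12: not <0, s = (-1)-1 = -2
v=12: not <0, s = (-2)-1 = -3
v=3: not <0, s = (-3)-1 = -4
v=2: not <0, s = (-4)-1 = -5
v=10: not <0, s = (-5)-1 = -6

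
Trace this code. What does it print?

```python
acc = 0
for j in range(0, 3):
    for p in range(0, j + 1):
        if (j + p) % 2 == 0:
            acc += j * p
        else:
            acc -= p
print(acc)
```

4

j=0,p=0: even sum, acc = 0+0 = 0
j=1,p=0: odd sum, acc = 0-0 = 0
j=1,p=1: even sum, acc = 0+1 = 1
j=2,p=0: even sum, acc = 1+0 = 1
j=2,p=1: odd sum, acc = 1-1 = 0
j=2,p=2: even sum, acc = 0+4 = 4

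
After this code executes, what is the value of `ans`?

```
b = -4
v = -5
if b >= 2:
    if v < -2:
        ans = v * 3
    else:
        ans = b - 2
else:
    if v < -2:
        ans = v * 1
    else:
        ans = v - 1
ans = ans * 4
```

-20

b=-4, v=-5
b >= 2 is False; v < -2 is True
→ ans = v * 1 = -5
ans = (-5)*4 = -20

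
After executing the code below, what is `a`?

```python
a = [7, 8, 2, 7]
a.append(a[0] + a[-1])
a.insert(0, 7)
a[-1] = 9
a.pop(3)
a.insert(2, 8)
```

[7, 7, 8, 8, 7, 9]

append a[0]+a[-1] = 7+7 = 14 → [7, 8, 2, 7, 14]
insert 7 at 0 → [7, 7, 8, 2, 7, 14]
a[-1] = 9 → [7, 7, 8, 2, 7, 9]
pop(3) removes 2 → [7, 7, 8, 7, 9]
insert 8 at 2 → [7, 7, 8, 8, 7, 9]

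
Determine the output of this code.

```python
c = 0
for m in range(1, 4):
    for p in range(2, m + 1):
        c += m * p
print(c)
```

m=2,p=2: c = 0+4 = 4
m=3,p=2: c = 4+6 = 10
m=3,p=3: c = 10+9 = 19

19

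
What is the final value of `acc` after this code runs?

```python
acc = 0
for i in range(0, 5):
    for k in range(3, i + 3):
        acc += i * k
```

125

i=1,k=3: acc = 0+3 = 3
i=2,k=3: acc = 3+6 = 9
i=2,k=4: acc = 9+8 = 17
i=3,k=3: acc = 17+9 = 26
i=3,k=4: acc = 26+12 = 38
i=3,k=5: acc = 38+15 = 53
i=4,k=3: acc = 53+12 = 65
i=4,k=4: acc = 65+16 = 81
i=4,k=5: acc = 81+20 = 101
i=4,k=6: acc = 101+24 = 125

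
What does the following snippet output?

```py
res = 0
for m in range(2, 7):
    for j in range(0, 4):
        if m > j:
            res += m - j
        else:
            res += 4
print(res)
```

m=2,j=0: 2>0, res = 0+2 = 2
m=2,j=1: 2>1, res = 2+1 = 3
m=2,j=2: not 2>2, res = 3+4 = 7
m=2,j=3: not 2>3, res = 7+4 = 11
m=3,j=0: 3>0, res = 11+3 = 14
m=3,j=1: 3>1, res = 14+2 = 16
m=3,j=2: 3>2, res = 16+1 = 17
m=3,j=3: not 3>3, res = 17+4 = 21
m=4,j=0: 4>0, res = 21+4 = 25
m=4,j=1: 4>1, res = 25+3 = 28
m=4,j=2: 4>2, res = 28+2 = 30
m=4,j=3: 4>3, res = 30+1 = 31
m=5,j=0: 5>0, res = 31+5 = 36
m=5,j=1: 5>1, res = 36+4 = 40
m=5,j=2: 5>2, res = 40+3 = 43
m=5,j=3: 5>3, res = 43+2 = 45
m=6,j=0: 6>0, res = 45+6 = 51
m=6,j=1: 6>1, res = 51+5 = 56
m=6,j=2: 6>2, res = 56+4 = 60
m=6,j=3: 6>3, res = 60+3 = 63

63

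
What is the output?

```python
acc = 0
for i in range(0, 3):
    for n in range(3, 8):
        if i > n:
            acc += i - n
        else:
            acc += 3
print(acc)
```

i=0,n=3: not 0>3, acc = 0+3 = 3
i=0,n=4: not 0>4, acc = 3+3 = 6
i=0,n=5: not 0>5, acc = 6+3 = 9
i=0,n=6: not 0>6, acc = 9+3 = 12
i=0,n=7: not 0>7, acc = 12+3 = 15
i=1,n=3: not 1>3, acc = 15+3 = 18
i=1,n=4: not 1>4, acc = 18+3 = 21
i=1,n=5: not 1>5, acc = 21+3 = 24
i=1,n=6: not 1>6, acc = 24+3 = 27
i=1,n=7: not 1>7, acc = 27+3 = 30
i=2,n=3: not 2>3, acc = 30+3 = 33
i=2,n=4: not 2>4, acc = 33+3 = 36
i=2,n=5: not 2>5, acc = 36+3 = 39
i=2,n=6: not 2>6, acc = 39+3 = 42
i=2,n=7: not 2>7, acc = 42+3 = 45

45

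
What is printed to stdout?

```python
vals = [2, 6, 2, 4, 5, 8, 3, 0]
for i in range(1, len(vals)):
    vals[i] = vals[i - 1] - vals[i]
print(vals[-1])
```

-26

i=1: vals[1] = 2-6 = -4 → [2, -4, 2, 4, 5, 8, 3, 0]
i=2: vals[2] = (-4)-2 = -6 → [2, -4, -6, 4, 5, 8, 3, 0]
i=3: vals[3] = (-6)-4 = -10 → [2, -4, -6, -10, 5, 8, 3, 0]
i=4: vals[4] = (-10)-5 = -15 → [2, -4, -6, -10, -15, 8, 3, 0]
i=5: vals[5] = (-15)-8 = -23 → [2, -4, -6, -10, -15, -23, 3, 0]
i=6: vals[6] = (-23)-3 = -26 → [2, -4, -6, -10, -15, -23, -26, 0]
i=7: vals[7] = (-26)-0 = -26 → [2, -4, -6, -10, -15, -23, -26, -26]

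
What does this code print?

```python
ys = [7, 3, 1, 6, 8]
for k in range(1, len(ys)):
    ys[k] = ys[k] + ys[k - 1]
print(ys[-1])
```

k=1: ys[1] = 3+7 = 10 → [7, 10, 1, 6, 8]
k=2: ys[2] = 1+10 = 11 → [7, 10, 11, 6, 8]
k=3: ys[3] = 6+11 = 17 → [7, 10, 11, 17, 8]
k=4: ys[4] = 8+17 = 25 → [7, 10, 11, 17, 25]

25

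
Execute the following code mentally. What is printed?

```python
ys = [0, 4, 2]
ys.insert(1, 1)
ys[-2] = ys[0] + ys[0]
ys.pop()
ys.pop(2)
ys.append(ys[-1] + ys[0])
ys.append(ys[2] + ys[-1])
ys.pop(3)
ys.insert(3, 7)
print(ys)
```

insert 1 at 1 → [0, 1, 4, 2]
ys[-2] = ys[0]+ys[0] = 0+0 = 0 → [0, 1, 0, 2]
pop() removes 2 → [0, 1, 0]
pop(2) removes 0 → [0, 1]
append ys[-1]+ys[0] = 1+0 = 1 → [0, 1, 1]
append ys[2]+ys[-1] = 1+1 = 2 → [0, 1, 1, 2]
pop(3) removes 2 → [0, 1, 1]
insert 7 at 3 → [0, 1, 1, 7]

[0, 1, 1, 7]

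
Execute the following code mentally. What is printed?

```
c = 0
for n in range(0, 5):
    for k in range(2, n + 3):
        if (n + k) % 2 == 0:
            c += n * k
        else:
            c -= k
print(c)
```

68

n=0,k=2: even sum, c = 0+0 = 0
n=1,k=2: odd sum, c = 0-2 = -2
n=1,k=3: even sum, c = (-2)+3 = 1
n=2,k=2: even sum, c = 1+4 = 5
n=2,k=3: odd sum, c = 5-3 = 2
n=2,k=4: even sum, c = 2+8 = 10
n=3,k=2: odd sum, c = 10-2 = 8
n=3,k=3: even sum, c = 8+9 = 17
n=3,k=4: odd sum, c = 17-4 = 13
n=3,k=5: even sum, c = 13+15 = 28
n=4,k=2: even sum, c = 28+8 = 36
n=4,k=3: odd sum, c = 36-3 = 33
n=4,k=4: even sum, c = 33+16 = 49
n=4,k=5: odd sum, c = 49-5 = 44
n=4,k=6: even sum, c = 44+24 = 68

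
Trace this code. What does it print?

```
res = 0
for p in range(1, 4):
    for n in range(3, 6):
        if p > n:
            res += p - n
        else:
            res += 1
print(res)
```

9

p=1,n=3: not 1>3, res = 0+1 = 1
p=1,n=4: not 1>4, res = 1+1 = 2
p=1,n=5: not 1>5, res = 2+1 = 3
p=2,n=3: not 2>3, res = 3+1 = 4
p=2,n=4: not 2>4, res = 4+1 = 5
p=2,n=5: not 2>5, res = 5+1 = 6
p=3,n=3: not 3>3, res = 6+1 = 7
p=3,n=4: not 3>4, res = 7+1 = 8
p=3,n=5: not 3>5, res = 8+1 = 9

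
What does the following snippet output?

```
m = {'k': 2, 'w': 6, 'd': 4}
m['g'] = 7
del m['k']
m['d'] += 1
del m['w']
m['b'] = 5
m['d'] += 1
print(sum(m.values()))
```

18

m['g'] = 7 → {'k': 2, 'w': 6, 'd': 4, 'g': 7}
del 'k' → {'w': 6, 'd': 4, 'g': 7}
m['d'] = 4+1 = 5 → {'w': 6, 'd': 5, 'g': 7}
del 'w' → {'d': 5, 'g': 7}
m['b'] = 5 → {'d': 5, 'g': 7, 'b': 5}
m['d'] = 5+1 = 6 → {'d': 6, 'g': 7, 'b': 5}
sum of values = 18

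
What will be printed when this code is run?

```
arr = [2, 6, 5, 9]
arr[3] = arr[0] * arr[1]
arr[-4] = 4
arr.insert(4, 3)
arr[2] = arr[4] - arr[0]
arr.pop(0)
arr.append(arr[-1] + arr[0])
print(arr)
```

[6, -1, 12, 3, 9]

arr[3] = arr[0]*arr[1] = 2*6 = 12 → [2, 6, 5, 12]
arr[-4] = 4 → [4, 6, 5, 12]
insert 3 at 4 → [4, 6, 5, 12, 3]
arr[2] = arr[4]-arr[0] = 3-4 = -1 → [4, 6, -1, 12, 3]
pop(0) removes 4 → [6, -1, 12, 3]
append arr[-1]+arr[0] = 3+6 = 9 → [6, -1, 12, 3, 9]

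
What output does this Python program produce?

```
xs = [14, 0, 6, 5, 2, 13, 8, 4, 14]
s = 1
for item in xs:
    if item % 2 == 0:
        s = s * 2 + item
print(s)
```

1190

item=14: even, s = 1*2+14 = 16
item=0: even, s = 16*2+0 = 32
item=6: even, s = 32*2+6 = 70
item=5: not even
item=2: even, s = 70*2+2 = 142
item=13: not even
item=8: even, s = 142*2+8 = 292
item=4: even, s = 292*2+4 = 588
item=14: even, s = 588*2+14 = 1190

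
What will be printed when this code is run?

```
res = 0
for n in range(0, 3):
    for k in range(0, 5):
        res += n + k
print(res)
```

n=0,k=0: res = 0+0 = 0
n=0,k=1: res = 0+1 = 1
n=0,k=2: res = 1+2 = 3
n=0,k=3: res = 3+3 = 6
n=0,k=4: res = 6+4 = 10
n=1,k=0: res = 10+1 = 11
n=1,k=1: res = 11+2 = 13
n=1,k=2: res = 13+3 = 16
n=1,k=3: res = 16+4 = 20
n=1,k=4: res = 20+5 = 25
n=2,k=0: res = 25+2 = 27
n=2,k=1: res = 27+3 = 30
n=2,k=2: res = 30+4 = 34
n=2,k=3: res = 34+5 = 39
n=2,k=4: res = 39+6 = 45

45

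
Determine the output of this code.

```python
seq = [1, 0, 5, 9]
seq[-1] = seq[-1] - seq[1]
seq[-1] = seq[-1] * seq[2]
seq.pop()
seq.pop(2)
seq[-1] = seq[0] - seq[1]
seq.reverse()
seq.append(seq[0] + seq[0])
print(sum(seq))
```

seq[-1] = seq[-1]-seq[1] = 9-0 = 9 → [1, 0, 5, 9]
seq[-1] = seq[-1]*seq[2] = 9*5 = 45 → [1, 0, 5, 45]
pop() removes 45 → [1, 0, 5]
pop(2) removes 5 → [1, 0]
seq[-1] = seq[0]-seq[1] = 1-0 = 1 → [1, 1]
reverse → [1, 1]
append seq[0]+seq[0] = 1+1 = 2 → [1, 1, 2]
sum = 4

4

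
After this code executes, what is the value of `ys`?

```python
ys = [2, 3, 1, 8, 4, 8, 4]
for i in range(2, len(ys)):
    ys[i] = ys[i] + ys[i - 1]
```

i=2: ys[2] = 1+3 = 4 → [2, 3, 4, 8, 4, 8, 4]
i=3: ys[3] = 8+4 = 12 → [2, 3, 4, 12, 4, 8, 4]
i=4: ys[4] = 4+12 = 16 → [2, 3, 4, 12, 16, 8, 4]
i=5: ys[5] = 8+16 = 24 → [2, 3, 4, 12, 16, 24, 4]
i=6: ys[6] = 4+24 = 28 → [2, 3, 4, 12, 16, 24, 28]

[2, 3, 4, 12, 16, 24, 28]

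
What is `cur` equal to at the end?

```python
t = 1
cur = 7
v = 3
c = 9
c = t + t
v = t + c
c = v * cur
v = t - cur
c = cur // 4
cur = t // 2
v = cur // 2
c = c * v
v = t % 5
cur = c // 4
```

0

c = 1+1 = 2
v = 1+2 = 3
c = 3*7 = 21
v = 1-7 = -6
c = 7//4 = 1
cur = 1//2 = 0
v = 0//2 = 0
c = 1*0 = 0
v = 1%5 = 1
cur = 0//4 = 0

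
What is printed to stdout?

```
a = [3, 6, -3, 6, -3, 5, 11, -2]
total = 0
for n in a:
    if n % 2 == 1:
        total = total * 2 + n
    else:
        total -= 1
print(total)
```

n=3: odd, total = 0*2+3 = 3
n=6: not odd, total = 3-1 = 2
n=-3: odd, total = 2*2+(-3) = 1
n=6: not odd, total = 1-1 = 0
n=-3: odd, total = 0*2+(-3) = -3
n=5: odd, total = (-3)*2+5 = -1
n=11: odd, total = (-1)*2+11 = 9
n=-2: not odd, total = 9-1 = 8

8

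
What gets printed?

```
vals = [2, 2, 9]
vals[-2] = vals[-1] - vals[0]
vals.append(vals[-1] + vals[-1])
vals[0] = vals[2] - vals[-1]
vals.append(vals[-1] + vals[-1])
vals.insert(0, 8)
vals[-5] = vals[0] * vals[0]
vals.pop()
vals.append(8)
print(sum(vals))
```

114

vals[-2] = vals[-1]-vals[0] = 9-2 = 7 → [2, 7, 9]
append vals[-1]+vals[-1] = 9+9 = 18 → [2, 7, 9, 18]
vals[0] = vals[2]-vals[-1] = 9-18 = -9 → [-9, 7, 9, 18]
append vals[-1]+vals[-1] = 18+18 = 36 → [-9, 7, 9, 18, 36]
insert 8 at 0 → [8, -9, 7, 9, 18, 36]
vals[-5] = vals[0]*vals[0] = 8*8 = 64 → [8, 64, 7, 9, 18, 36]
pop() removes 36 → [8, 64, 7, 9, 18]
append 8 → [8, 64, 7, 9, 18, 8]
sum = 114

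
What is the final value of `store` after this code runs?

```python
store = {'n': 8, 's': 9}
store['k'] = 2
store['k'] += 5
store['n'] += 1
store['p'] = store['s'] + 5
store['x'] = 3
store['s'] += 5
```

{'n': 9, 's': 14, 'k': 7, 'p': 14, 'x': 3}

store['k'] = 2 → {'n': 8, 's': 9, 'k': 2}
store['k'] = 2+5 = 7 → {'n': 8, 's': 9, 'k': 7}
store['n'] = 8+1 = 9 → {'n': 9, 's': 9, 'k': 7}
store['p'] = store['s']+5 = 14 → {'n': 9, 's': 9, 'k': 7, 'p': 14}
store['x'] = 3 → {'n': 9, 's': 9, 'k': 7, 'p': 14, 'x': 3}
store['s'] = 9+5 = 14 → {'n': 9, 's': 14, 'k': 7, 'p': 14, 'x': 3}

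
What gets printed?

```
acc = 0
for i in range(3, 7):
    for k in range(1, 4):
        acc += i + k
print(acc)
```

78

i=3,k=1: acc = 0+4 = 4
i=3,k=2: acc = 4+5 = 9
i=3,k=3: acc = 9+6 = 15
i=4,k=1: acc = 15+5 = 20
i=4,k=2: acc = 20+6 = 26
i=4,k=3: acc = 26+7 = 33
i=5,k=1: acc = 33+6 = 39
i=5,k=2: acc = 39+7 = 46
i=5,k=3: acc = 46+8 = 54
i=6,k=1: acc = 54+7 = 61
i=6,k=2: acc = 61+8 = 69
i=6,k=3: acc = 69+9 = 78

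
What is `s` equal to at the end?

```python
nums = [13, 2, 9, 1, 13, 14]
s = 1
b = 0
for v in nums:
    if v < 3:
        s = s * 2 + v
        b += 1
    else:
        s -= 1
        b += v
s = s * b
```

51

v=13: not <3, s = 1-1 = 0; b=13
v=2: <3, s = 0*2+2 = 2; b=14
v=9: not <3, s = 2-1 = 1; b=23
v=1: <3, s = 1*2+1 = 3; b=24
v=13: not <3, s = 3-1 = 2; b=37
v=14: not <3, s = 2-1 = 1; b=51
s*b = 1*51 = 51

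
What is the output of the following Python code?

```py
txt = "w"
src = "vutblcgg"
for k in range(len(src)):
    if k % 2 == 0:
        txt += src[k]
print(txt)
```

wvtlg

k=0: add 'v' → 'wv'
k=1: skip
k=2: add 't' → 'wvt'
k=3: skip
k=4: add 'l' → 'wvtl'
k=5: skip
k=6: add 'g' → 'wvtlg'
k=7: skip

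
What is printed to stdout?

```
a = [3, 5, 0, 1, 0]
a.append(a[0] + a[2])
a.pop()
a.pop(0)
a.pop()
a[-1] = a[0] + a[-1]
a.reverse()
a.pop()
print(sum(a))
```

append a[0]+a[2] = 3+0 = 3 → [3, 5, 0, 1, 0, 3]
pop() removes 3 → [3, 5, 0, 1, 0]
pop(0) removes 3 → [5, 0, 1, 0]
pop() removes 0 → [5, 0, 1]
a[-1] = a[0]+a[-1] = 5+1 = 6 → [5, 0, 6]
reverse → [6, 0, 5]
pop() removes 5 → [6, 0]
sum = 6

6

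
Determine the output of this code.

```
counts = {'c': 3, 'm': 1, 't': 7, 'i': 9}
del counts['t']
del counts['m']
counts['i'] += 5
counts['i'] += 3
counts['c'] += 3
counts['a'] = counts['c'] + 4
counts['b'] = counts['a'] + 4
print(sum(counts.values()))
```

del 't' → {'c': 3, 'm': 1, 'i': 9}
del 'm' → {'c': 3, 'i': 9}
counts['i'] = 9+5 = 14 → {'c': 3, 'i': 14}
counts['i'] = 14+3 = 17 → {'c': 3, 'i': 17}
counts['c'] = 3+3 = 6 → {'c': 6, 'i': 17}
counts['a'] = counts['c']+4 = 10 → {'c': 6, 'i': 17, 'a': 10}
counts['b'] = counts['a']+4 = 14 → {'c': 6, 'i': 17, 'a': 10, 'b': 14}
sum of values = 47

47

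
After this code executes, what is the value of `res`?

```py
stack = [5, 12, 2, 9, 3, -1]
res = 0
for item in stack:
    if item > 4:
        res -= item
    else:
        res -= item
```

-30

item=5: >4, res = 0-5 = -5
item=12: >4, res = (-5)-12 = -17
item=2: not >4, res = (-17)-2 = -19
item=9: >4, res = (-19)-9 = -28
item=3: not >4, res = (-28)-3 = -31
item=-1: not >4, res = (-31)-(-1) = -30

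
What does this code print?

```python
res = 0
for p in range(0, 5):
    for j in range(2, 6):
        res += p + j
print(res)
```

p=0,j=2: res = 0+2 = 2
p=0,j=3: res = 2+3 = 5
p=0,j=4: res = 5+4 = 9
p=0,j=5: res = 9+5 = 14
p=1,j=2: res = 14+3 = 17
p=1,j=3: res = 17+4 = 21
p=1,j=4: res = 21+5 = 26
p=1,j=5: res = 26+6 = 32
p=2,j=2: res = 32+4 = 36
p=2,j=3: res = 36+5 = 41
p=2,j=4: res = 41+6 = 47
p=2,j=5: res = 47+7 = 54
p=3,j=2: res = 54+5 = 59
p=3,j=3: res = 59+6 = 65
p=3,j=4: res = 65+7 = 72
p=3,j=5: res = 72+8 = 80
p=4,j=2: res = 80+6 = 86
p=4,j=3: res = 86+7 = 93
p=4,j=4: res = 93+8 = 101
p=4,j=5: res = 101+9 = 110

110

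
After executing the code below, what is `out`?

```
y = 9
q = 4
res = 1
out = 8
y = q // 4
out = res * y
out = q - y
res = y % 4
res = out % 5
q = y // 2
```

y = 4//4 = 1
out = 1*1 = 1
out = 4-1 = 3
res = 1%4 = 1
res = 3%5 = 3
q = 1//2 = 0

3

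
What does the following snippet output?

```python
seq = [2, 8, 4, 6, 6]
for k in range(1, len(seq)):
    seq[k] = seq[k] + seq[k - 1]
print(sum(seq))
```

72

k=1: seq[1] = 8+2 = 10 → [2, 10, 4, 6, 6]
k=2: seq[2] = 4+10 = 14 → [2, 10, 14, 6, 6]
k=3: seq[3] = 6+14 = 20 → [2, 10, 14, 20, 6]
k=4: seq[4] = 6+20 = 26 → [2, 10, 14, 20, 26]
sum = 72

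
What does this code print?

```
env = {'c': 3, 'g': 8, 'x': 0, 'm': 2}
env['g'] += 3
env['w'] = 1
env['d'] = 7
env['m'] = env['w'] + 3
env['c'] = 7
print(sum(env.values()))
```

30

env['g'] = 8+3 = 11 → {'c': 3, 'g': 11, 'x': 0, 'm': 2}
env['w'] = 1 → {'c': 3, 'g': 11, 'x': 0, 'm': 2, 'w': 1}
env['d'] = 7 → {'c': 3, 'g': 11, 'x': 0, 'm': 2, 'w': 1, 'd': 7}
env['m'] = env['w']+3 = 4 → {'c': 3, 'g': 11, 'x': 0, 'm': 4, 'w': 1, 'd': 7}
env['c'] = 7 → {'c': 7, 'g': 11, 'x': 0, 'm': 4, 'w': 1, 'd': 7}
sum of values = 30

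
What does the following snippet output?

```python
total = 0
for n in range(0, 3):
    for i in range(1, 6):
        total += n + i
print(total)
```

n=0,i=1: total = 0+1 = 1
n=0,i=2: total = 1+2 = 3
n=0,i=3: total = 3+3 = 6
n=0,i=4: total = 6+4 = 10
n=0,i=5: total = 10+5 = 15
n=1,i=1: total = 15+2 = 17
n=1,i=2: total = 17+3 = 20
n=1,i=3: total = 20+4 = 24
n=1,i=4: total = 24+5 = 29
n=1,i=5: total = 29+6 = 35
n=2,i=1: total = 35+3 = 38
n=2,i=2: total = 38+4 = 42
n=2,i=3: total = 42+5 = 47
n=2,i=4: total = 47+6 = 53
n=2,i=5: total = 53+7 = 60

60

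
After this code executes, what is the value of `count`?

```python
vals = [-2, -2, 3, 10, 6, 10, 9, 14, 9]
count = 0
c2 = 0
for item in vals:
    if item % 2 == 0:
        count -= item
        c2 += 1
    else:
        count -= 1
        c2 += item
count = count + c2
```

item=-2: even, count = 0-(-2) = 2; c2=1
item=-2: even, count = 2-(-2) = 4; c2=2
item=3: not even, count = 4-1 = 3; c2=5
item=10: even, count = 3-10 = -7; c2=6
item=6: even, count = (-7)-6 = -13; c2=7
item=10: even, count = (-13)-10 = -23; c2=8
item=9: not even, count = (-23)-1 = -24; c2=17
item=14: even, count = (-24)-14 = -38; c2=18
item=9: not even, count = (-38)-1 = -39; c2=27
count+c2 = (-39)+27 = -12

-12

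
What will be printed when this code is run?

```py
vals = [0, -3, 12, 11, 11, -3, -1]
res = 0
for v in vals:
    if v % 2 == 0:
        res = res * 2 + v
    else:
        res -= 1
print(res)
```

v=0: even, res = 0*2+0 = 0
v=-3: not even, res = 0-1 = -1
v=12: even, res = (-1)*2+12 = 10
v=11: not even, res = 10-1 = 9
v=11: not even, res = 9-1 = 8
v=-3: not even, res = 8-1 = 7
v=-1: not even, res = 7-1 = 6

6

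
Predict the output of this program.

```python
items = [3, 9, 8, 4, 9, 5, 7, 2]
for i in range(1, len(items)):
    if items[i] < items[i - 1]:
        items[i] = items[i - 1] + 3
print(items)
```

[3, 9, 12, 15, 18, 21, 24, 27]

i=1: 9>=3, unchanged → [3, 9, 8, 4, 9, 5, 7, 2]
i=2: 8<9, items[2] = 9+3 = 12 → [3, 9, 12, 4, 9, 5, 7, 2]
i=3: 4<12, items[3] = 12+3 = 15 → [3, 9, 12, 15, 9, 5, 7, 2]
i=4: 9<15, items[4] = 15+3 = 18 → [3, 9, 12, 15, 18, 5, 7, 2]
i=5: 5<18, items[5] = 18+3 = 21 → [3, 9, 12, 15, 18, 21, 7, 2]
i=6: 7<21, items[6] = 21+3 = 24 → [3, 9, 12, 15, 18, 21, 24, 2]
i=7: 2<24, items[7] = 24+3 = 27 → [3, 9, 12, 15, 18, 21, 24, 27]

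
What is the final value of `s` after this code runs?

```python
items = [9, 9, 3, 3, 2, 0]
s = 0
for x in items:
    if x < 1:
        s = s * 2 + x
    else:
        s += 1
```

x=9: not <1, s = 0+1 = 1
x=9: not <1, s = 1+1 = 2
x=3: not <1, s = 2+1 = 3
x=3: not <1, s = 3+1 = 4
x=2: not <1, s = 4+1 = 5
x=0: <1, s = 5*2+0 = 10

10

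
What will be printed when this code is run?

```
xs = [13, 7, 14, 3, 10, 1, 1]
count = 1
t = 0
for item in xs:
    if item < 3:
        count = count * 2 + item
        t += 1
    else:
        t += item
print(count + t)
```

56

item=13: not <3; t=13
item=7: not <3; t=20
item=14: not <3; t=34
item=3: not <3; t=37
item=10: not <3; t=47
item=1: <3, count = 1*2+1 = 3; t=48
item=1: <3, count = 3*2+1 = 7; t=49
count+t = 7+49 = 56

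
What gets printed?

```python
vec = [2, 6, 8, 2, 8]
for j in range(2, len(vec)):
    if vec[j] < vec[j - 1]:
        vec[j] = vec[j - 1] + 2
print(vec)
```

j=2: 8>=6, unchanged → [2, 6, 8, 2, 8]
j=3: 2<8, vec[3] = 8+2 = 10 → [2, 6, 8, 10, 8]
j=4: 8<10, vec[4] = 10+2 = 12 → [2, 6, 8, 10, 12]

[2, 6, 8, 10, 12]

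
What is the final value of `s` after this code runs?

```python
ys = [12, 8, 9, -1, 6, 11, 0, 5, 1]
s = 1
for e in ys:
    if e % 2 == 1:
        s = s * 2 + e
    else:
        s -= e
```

e=12: not odd, s = 1-12 = -11
e=8: not odd, s = (-11)-8 = -19
e=9: odd, s = (-19)*2+9 = -29
e=-1: odd, s = (-29)*2+(-1) = -59
e=6: not odd, s = (-59)-6 = -65
e=11: odd, s = (-65)*2+11 = -119
e=0: not odd, s = (-119)-0 = -119
e=5: odd, s = (-119)*2+5 = -233
e=1: odd, s = (-233)*2+1 = -465

-465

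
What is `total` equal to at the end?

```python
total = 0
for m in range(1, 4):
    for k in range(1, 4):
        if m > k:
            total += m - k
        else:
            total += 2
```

16

m=1,k=1: not 1>1, total = 0+2 = 2
m=1,k=2: not 1>2, total = 2+2 = 4
m=1,k=3: not 1>3, total = 4+2 = 6
m=2,k=1: 2>1, total = 6+1 = 7
m=2,k=2: not 2>2, total = 7+2 = 9
m=2,k=3: not 2>3, total = 9+2 = 11
m=3,k=1: 3>1, total = 11+2 = 13
m=3,k=2: 3>2, total = 13+1 = 14
m=3,k=3: not 3>3, total = 14+2 = 16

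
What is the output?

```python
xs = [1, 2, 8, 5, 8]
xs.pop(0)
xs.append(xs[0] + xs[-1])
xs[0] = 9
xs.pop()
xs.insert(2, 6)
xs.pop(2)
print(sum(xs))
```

30

pop(0) removes 1 → [2, 8, 5, 8]
append xs[0]+xs[-1] = 2+8 = 10 → [2, 8, 5, 8, 10]
xs[0] = 9 → [9, 8, 5, 8, 10]
pop() removes 10 → [9, 8, 5, 8]
insert 6 at 2 → [9, 8, 6, 5, 8]
pop(2) removes 6 → [9, 8, 5, 8]
sum = 30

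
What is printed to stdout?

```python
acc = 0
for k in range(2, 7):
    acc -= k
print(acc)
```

-20

k=2: acc = 0-2 = -2
k=3: acc = (-2)-3 = -5
k=4: acc = (-5)-4 = -9
k=5: acc = (-9)-5 = -14
k=6: acc = (-14)-6 = -20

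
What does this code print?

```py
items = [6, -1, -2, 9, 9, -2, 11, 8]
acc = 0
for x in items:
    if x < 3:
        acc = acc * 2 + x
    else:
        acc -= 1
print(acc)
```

x=6: not <3, acc = 0-1 = -1
x=-1: <3, acc = (-1)*2+(-1) = -3
x=-2: <3, acc = (-3)*2+(-2) = -8
x=9: not <3, acc = (-8)-1 = -9
x=9: not <3, acc = (-9)-1 = -10
x=-2: <3, acc = (-10)*2+(-2) = -22
x=11: not <3, acc = (-22)-1 = -23
x=8: not <3, acc = (-23)-1 = -24

-24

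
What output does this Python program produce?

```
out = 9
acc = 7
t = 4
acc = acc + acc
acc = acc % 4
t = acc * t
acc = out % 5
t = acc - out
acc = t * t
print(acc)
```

25

acc = 7+7 = 14
acc = 14%4 = 2
t = 2*4 = 8
acc = 9%5 = 4
t = 4-9 = -5
acc = (-5)*(-5) = 25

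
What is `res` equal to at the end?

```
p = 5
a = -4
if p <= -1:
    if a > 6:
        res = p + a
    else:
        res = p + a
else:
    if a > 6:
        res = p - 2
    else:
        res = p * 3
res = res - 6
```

9

p=5, a=-4
p <= -1 is False; a > 6 is False
→ res = p * 3 = 15
res = 15-6 = 9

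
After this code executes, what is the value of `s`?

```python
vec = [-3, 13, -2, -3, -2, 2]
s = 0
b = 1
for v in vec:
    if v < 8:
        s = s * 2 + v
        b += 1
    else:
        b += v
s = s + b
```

-59

v=-3: <8, s = 0*2+(-3) = -3; b=2
v=13: not <8; b=15
v=-2: <8, s = (-3)*2+(-2) = -8; b=16
v=-3: <8, s = (-8)*2+(-3) = -19; b=17
v=-2: <8, s = (-19)*2+(-2) = -40; b=18
v=2: <8, s = (-40)*2+2 = -78; b=19
s+b = (-78)+19 = -59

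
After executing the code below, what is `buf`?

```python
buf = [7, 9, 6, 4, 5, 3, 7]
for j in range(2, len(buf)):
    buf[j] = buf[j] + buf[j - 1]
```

j=2: buf[2] = 6+9 = 15 → [7, 9, 15, 4, 5, 3, 7]
j=3: buf[3] = 4+15 = 19 → [7, 9, 15, 19, 5, 3, 7]
j=4: buf[4] = 5+19 = 24 → [7, 9, 15, 19, 24, 3, 7]
j=5: buf[5] = 3+24 = 27 → [7, 9, 15, 19, 24, 27, 7]
j=6: buf[6] = 7+27 = 34 → [7, 9, 15, 19, 24, 27, 34]

[7, 9, 15, 19, 24, 27, 34]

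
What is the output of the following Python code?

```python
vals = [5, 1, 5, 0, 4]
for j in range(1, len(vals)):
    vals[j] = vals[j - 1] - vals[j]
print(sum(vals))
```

2

j=1: vals[1] = 5-1 = 4 → [5, 4, 5, 0, 4]
j=2: vals[2] = 4-5 = -1 → [5, 4, -1, 0, 4]
j=3: vals[3] = (-1)-0 = -1 → [5, 4, -1, -1, 4]
j=4: vals[4] = (-1)-4 = -5 → [5, 4, -1, -1, -5]
sum = 2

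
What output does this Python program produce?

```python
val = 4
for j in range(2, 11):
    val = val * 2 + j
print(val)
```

3572

j=2: val = 4*2+2 = 10
j=3: val = 10*2+3 = 23
j=4: val = 23*2+4 = 50
j=5: val = 50*2+5 = 105
j=6: val = 105*2+6 = 216
j=7: val = 216*2+7 = 439
j=8: val = 439*2+8 = 886
j=9: val = 886*2+9 = 1781
j=10: val = 1781*2+10 = 3572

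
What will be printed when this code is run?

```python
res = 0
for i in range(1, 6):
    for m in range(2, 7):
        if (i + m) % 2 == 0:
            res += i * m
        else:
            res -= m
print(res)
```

92

i=1,m=2: odd sum, res = 0-2 = -2
i=1,m=3: even sum, res = (-2)+3 = 1
i=1,m=4: odd sum, res = 1-4 = -3
i=1,m=5: even sum, res = (-3)+5 = 2
i=1,m=6: odd sum, res = 2-6 = -4
i=2,m=2: even sum, res = (-4)+4 = 0
i=2,m=3: odd sum, res = 0-3 = -3
i=2,m=4: even sum, res = (-3)+8 = 5
i=2,m=5: odd sum, res = 5-5 = 0
i=2,m=6: even sum, res = 0+12 = 12
i=3,m=2: odd sum, res = 12-2 = 10
i=3,m=3: even sum, res = 10+9 = 19
i=3,m=4: odd sum, res = 19-4 = 15
i=3,m=5: even sum, res = 15+15 = 30
i=3,m=6: odd sum, res = 30-6 = 24
i=4,m=2: even sum, res = 24+8 = 32
i=4,m=3: odd sum, res = 32-3 = 29
i=4,m=4: even sum, res = 29+16 = 45
i=4,m=5: odd sum, res = 45-5 = 40
i=4,m=6: even sum, res = 40+24 = 64
i=5,m=2: odd sum, res = 64-2 = 62
i=5,m=3: even sum, res = 62+15 = 77
i=5,m=4: odd sum, res = 77-4 = 73
i=5,m=5: even sum, res = 73+25 = 98
i=5,m=6: odd sum, res = 98-6 = 92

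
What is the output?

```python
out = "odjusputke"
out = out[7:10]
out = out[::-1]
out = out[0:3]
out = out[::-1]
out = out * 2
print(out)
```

slice [7:10] → 'tke'
reverse → 'ekt'
slice [0:3] → 'ekt'
reverse → 'tke'
repeat ×2 → 'tketke'

tketke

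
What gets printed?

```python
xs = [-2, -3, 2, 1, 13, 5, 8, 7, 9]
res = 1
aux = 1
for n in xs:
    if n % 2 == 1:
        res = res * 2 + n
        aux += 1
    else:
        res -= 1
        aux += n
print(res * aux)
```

n=-2: not odd, res = 1-1 = 0; aux=-1
n=-3: odd, res = 0*2+(-3) = -3; aux=0
n=2: not odd, res = (-3)-1 = -4; aux=2
n=1: odd, res = (-4)*2+1 = -7; aux=3
n=13: odd, res = (-7)*2+13 = -1; aux=4
n=5: odd, res = (-1)*2+5 = 3; aux=5
n=8: not odd, res = 3-1 = 2; aux=13
n=7: odd, res = 2*2+7 = 11; aux=14
n=9: odd, res = 11*2+9 = 31; aux=15
res*aux = 31*15 = 465

465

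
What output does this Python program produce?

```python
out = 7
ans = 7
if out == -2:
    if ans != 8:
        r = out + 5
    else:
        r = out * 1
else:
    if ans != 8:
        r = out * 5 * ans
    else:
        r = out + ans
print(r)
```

out=7, ans=7
out == -2 is False; ans != 8 is True
→ r = out * 5 * ans = 245

245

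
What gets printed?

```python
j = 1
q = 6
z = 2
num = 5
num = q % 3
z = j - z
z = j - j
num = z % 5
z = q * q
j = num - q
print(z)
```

num = 6%3 = 0
z = 1-2 = -1
z = 1-1 = 0
num = 0%5 = 0
z = 6*6 = 36
j = 0-6 = -6

36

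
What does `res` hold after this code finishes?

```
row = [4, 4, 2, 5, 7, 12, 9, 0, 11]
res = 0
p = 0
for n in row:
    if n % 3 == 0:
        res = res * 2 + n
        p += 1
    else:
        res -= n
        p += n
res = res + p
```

-85

n=4: not %3==0, res = 0-4 = -4; p=4
n=4: not %3==0, res = (-4)-4 = -8; p=8
n=2: not %3==0, res = (-8)-2 = -10; p=10
n=5: not %3==0, res = (-10)-5 = -15; p=15
n=7: not %3==0, res = (-15)-7 = -22; p=22
n=12: %3==0, res = (-22)*2+12 = -32; p=23
n=9: %3==0, res = (-32)*2+9 = -55; p=24
n=0: %3==0, res = (-55)*2+0 = -110; p=25
n=11: not %3==0, res = (-110)-11 = -121; p=36
res+p = (-121)+36 = -85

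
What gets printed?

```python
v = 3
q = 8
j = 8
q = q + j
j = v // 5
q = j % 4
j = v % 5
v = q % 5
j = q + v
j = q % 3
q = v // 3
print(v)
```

q = 8+8 = 16
j = 3//5 = 0
q = 0%4 = 0
j = 3%5 = 3
v = 0%5 = 0
j = 0+0 = 0
j = 0%3 = 0
q = 0//3 = 0

0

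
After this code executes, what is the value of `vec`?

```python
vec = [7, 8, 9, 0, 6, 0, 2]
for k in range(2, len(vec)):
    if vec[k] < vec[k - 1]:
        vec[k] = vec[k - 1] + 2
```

[7, 8, 9, 11, 13, 15, 17]

k=2: 9>=8, unchanged → [7, 8, 9, 0, 6, 0, 2]
k=3: 0<9, vec[3] = 9+2 = 11 → [7, 8, 9, 11, 6, 0, 2]
k=4: 6<11, vec[4] = 11+2 = 13 → [7, 8, 9, 11, 13, 0, 2]
k=5: 0<13, vec[5] = 13+2 = 15 → [7, 8, 9, 11, 13, 15, 2]
k=6: 2<15, vec[6] = 15+2 = 17 → [7, 8, 9, 11, 13, 15, 17]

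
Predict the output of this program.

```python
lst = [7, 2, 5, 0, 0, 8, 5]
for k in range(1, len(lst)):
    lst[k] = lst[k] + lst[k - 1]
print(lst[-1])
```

27

k=1: lst[1] = 2+7 = 9 → [7, 9, 5, 0, 0, 8, 5]
k=2: lst[2] = 5+9 = 14 → [7, 9, 14, 0, 0, 8, 5]
k=3: lst[3] = 0+14 = 14 → [7, 9, 14, 14, 0, 8, 5]
k=4: lst[4] = 0+14 = 14 → [7, 9, 14, 14, 14, 8, 5]
k=5: lst[5] = 8+14 = 22 → [7, 9, 14, 14, 14, 22, 5]
k=6: lst[6] = 5+22 = 27 → [7, 9, 14, 14, 14, 22, 27]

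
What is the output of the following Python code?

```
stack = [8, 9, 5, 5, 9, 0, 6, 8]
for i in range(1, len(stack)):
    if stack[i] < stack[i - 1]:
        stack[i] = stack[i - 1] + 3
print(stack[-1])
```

i=1: 9>=8, unchanged → [8, 9, 5, 5, 9, 0, 6, 8]
i=2: 5<9, stack[2] = 9+3 = 12 → [8, 9, 12, 5, 9, 0, 6, 8]
i=3: 5<12, stack[3] = 12+3 = 15 → [8, 9, 12, 15, 9, 0, 6, 8]
i=4: 9<15, stack[4] = 15+3 = 18 → [8, 9, 12, 15, 18, 0, 6, 8]
i=5: 0<18, stack[5] = 18+3 = 21 → [8, 9, 12, 15, 18, 21, 6, 8]
i=6: 6<21, stack[6] = 21+3 = 24 → [8, 9, 12, 15, 18, 21, 24, 8]
i=7: 8<24, stack[7] = 24+3 = 27 → [8, 9, 12, 15, 18, 21, 24, 27]

27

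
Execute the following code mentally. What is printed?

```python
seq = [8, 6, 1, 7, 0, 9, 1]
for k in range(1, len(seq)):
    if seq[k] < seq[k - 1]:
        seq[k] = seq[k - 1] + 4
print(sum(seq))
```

k=1: 6<8, seq[1] = 8+4 = 12 → [8, 12, 1, 7, 0, 9, 1]
k=2: 1<12, seq[2] = 12+4 = 16 → [8, 12, 16, 7, 0, 9, 1]
k=3: 7<16, seq[3] = 16+4 = 20 → [8, 12, 16, 20, 0, 9, 1]
k=4: 0<20, seq[4] = 20+4 = 24 → [8, 12, 16, 20, 24, 9, 1]
k=5: 9<24, seq[5] = 24+4 = 28 → [8, 12, 16, 20, 24, 28, 1]
k=6: 1<28, seq[6] = 28+4 = 32 → [8, 12, 16, 20, 24, 28, 32]
sum = 140

140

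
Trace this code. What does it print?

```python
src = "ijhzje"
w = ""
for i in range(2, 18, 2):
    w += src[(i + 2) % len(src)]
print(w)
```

jihjihji

i=2: add src[4]='j' → 'j'
i=4: add src[0]='i' → 'ji'
i=6: add src[2]='h' → 'jih'
i=8: add src[4]='j' → 'jihj'
i=10: add src[0]='i' → 'jihji'
i=12: add src[2]='h' → 'jihjih'
i=14: add src[4]='j' → 'jihjihj'
i=16: add src[0]='i' → 'jihjihji'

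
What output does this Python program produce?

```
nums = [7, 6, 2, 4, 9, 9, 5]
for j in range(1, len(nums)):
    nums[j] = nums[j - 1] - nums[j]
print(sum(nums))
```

-63

j=1: nums[1] = 7-6 = 1 → [7, 1, 2, 4, 9, 9, 5]
j=2: nums[2] = 1-2 = -1 → [7, 1, -1, 4, 9, 9, 5]
j=3: nums[3] = (-1)-4 = -5 → [7, 1, -1, -5, 9, 9, 5]
j=4: nums[4] = (-5)-9 = -14 → [7, 1, -1, -5, -14, 9, 5]
j=5: nums[5] = (-14)-9 = -23 → [7, 1, -1, -5, -14, -23, 5]
j=6: nums[6] = (-23)-5 = -28 → [7, 1, -1, -5, -14, -23, -28]
sum = -63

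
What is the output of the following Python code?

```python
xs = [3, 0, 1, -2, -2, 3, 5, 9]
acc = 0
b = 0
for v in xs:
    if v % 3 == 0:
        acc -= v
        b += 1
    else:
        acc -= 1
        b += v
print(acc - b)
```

-25

v=3: %3==0, acc = 0-3 = -3; b=1
v=0: %3==0, acc = (-3)-0 = -3; b=2
v=1: not %3==0, acc = (-3)-1 = -4; b=3
v=-2: not %3==0, acc = (-4)-1 = -5; b=1
v=-2: not %3==0, acc = (-5)-1 = -6; b=-1
v=3: %3==0, acc = (-6)-3 = -9; b=0
v=5: not %3==0, acc = (-9)-1 = -10; b=5
v=9: %3==0, acc = (-10)-9 = -19; b=6
acc-b = (-19)-6 = -25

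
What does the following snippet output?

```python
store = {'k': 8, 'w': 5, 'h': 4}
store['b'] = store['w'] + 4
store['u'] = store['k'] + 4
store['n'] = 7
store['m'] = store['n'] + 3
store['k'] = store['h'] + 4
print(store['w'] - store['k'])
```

store['b'] = store['w']+4 = 9 → {'k': 8, 'w': 5, 'h': 4, 'b': 9}
store['u'] = store['k']+4 = 12 → {'k': 8, 'w': 5, 'h': 4, 'b': 9, 'u': 12}
store['n'] = 7 → {'k': 8, 'w': 5, 'h': 4, 'b': 9, 'u': 12, 'n': 7}
store['m'] = store['n']+3 = 10 → {'k': 8, 'w': 5, 'h': 4, 'b': 9, 'u': 12, 'n': 7, 'm': 10}
store['k'] = store['h']+4 = 8 → {'k': 8, 'w': 5, 'h': 4, 'b': 9, 'u': 12, 'n': 7, 'm': 10}
store['w']-store['k'] = 5-8 = -3

-3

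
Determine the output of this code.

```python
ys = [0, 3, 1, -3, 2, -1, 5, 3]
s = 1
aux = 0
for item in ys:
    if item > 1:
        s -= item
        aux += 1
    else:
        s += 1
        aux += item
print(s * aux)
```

item=0: not >1, s = 1+1 = 2; aux=0
item=3: >1, s = 2-3 = -1; aux=1
item=1: not >1, s = (-1)+1 = 0; aux=2
item=-3: not >1, s = 0+1 = 1; aux=-1
item=2: >1, s = 1-2 = -1; aux=0
item=-1: not >1, s = (-1)+1 = 0; aux=-1
item=5: >1, s = 0-5 = -5; aux=0
item=3: >1, s = (-5)-3 = -8; aux=1
s*aux = (-8)*1 = -8

-8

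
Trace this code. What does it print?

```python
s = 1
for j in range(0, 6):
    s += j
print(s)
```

j=0: s = 1+0 = 1
j=1: s = 1+1 = 2
j=2: s = 2+2 = 4
j=3: s = 4+3 = 7
j=4: s = 7+4 = 11
j=5: s = 11+5 = 16

16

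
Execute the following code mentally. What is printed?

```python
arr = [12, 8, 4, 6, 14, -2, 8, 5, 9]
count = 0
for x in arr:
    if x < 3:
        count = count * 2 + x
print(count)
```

-2

x=12: not <3
x=8: not <3
x=4: not <3
x=6: not <3
x=14: not <3
x=-2: <3, count = 0*2+(-2) = -2
x=8: not <3
x=5: not <3
x=9: not <3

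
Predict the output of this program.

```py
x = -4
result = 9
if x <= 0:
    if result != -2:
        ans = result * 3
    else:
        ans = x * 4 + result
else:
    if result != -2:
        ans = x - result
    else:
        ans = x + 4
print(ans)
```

x=-4, result=9
x <= 0 is True; result != -2 is True
→ ans = result * 3 = 27

27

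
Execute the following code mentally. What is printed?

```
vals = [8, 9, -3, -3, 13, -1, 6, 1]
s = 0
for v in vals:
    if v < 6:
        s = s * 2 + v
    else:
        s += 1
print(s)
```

v=8: not <6, s = 0+1 = 1
v=9: not <6, s = 1+1 = 2
v=-3: <6, s = 2*2+(-3) = 1
v=-3: <6, s = 1*2+(-3) = -1
v=13: not <6, s = (-1)+1 = 0
v=-1: <6, s = 0*2+(-1) = -1
v=6: not <6, s = (-1)+1 = 0
v=1: <6, s = 0*2+1 = 1

1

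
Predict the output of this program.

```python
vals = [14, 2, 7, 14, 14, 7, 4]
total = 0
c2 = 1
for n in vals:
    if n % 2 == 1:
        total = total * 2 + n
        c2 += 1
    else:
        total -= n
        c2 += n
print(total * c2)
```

-5253

n=14: not odd, total = 0-14 = -14; c2=15
n=2: not odd, total = (-14)-2 = -16; c2=17
n=7: odd, total = (-16)*2+7 = -25; c2=18
n=14: not odd, total = (-25)-14 = -39; c2=32
n=14: not odd, total = (-39)-14 = -53; c2=46
n=7: odd, total = (-53)*2+7 = -99; c2=47
n=4: not odd, total = (-99)-4 = -103; c2=51
total*c2 = (-103)*51 = -5253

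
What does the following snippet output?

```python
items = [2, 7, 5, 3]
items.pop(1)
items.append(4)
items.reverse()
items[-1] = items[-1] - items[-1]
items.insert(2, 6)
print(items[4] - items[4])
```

pop(1) removes 7 → [2, 5, 3]
append 4 → [2, 5, 3, 4]
reverse → [4, 3, 5, 2]
items[-1] = items[-1]-items[-1] = 2-2 = 0 → [4, 3, 5, 0]
insert 6 at 2 → [4, 3, 6, 5, 0]
items[4]-items[4] = 0-0 = 0

0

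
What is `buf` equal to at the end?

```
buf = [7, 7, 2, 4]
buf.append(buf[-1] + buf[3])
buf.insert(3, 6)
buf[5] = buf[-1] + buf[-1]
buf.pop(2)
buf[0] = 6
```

append buf[-1]+buf[3] = 4+4 = 8 → [7, 7, 2, 4, 8]
insert 6 at 3 → [7, 7, 2, 6, 4, 8]
buf[5] = buf[-1]+buf[-1] = 8+8 = 16 → [7, 7, 2, 6, 4, 16]
pop(2) removes 2 → [7, 7, 6, 4, 16]
buf[0] = 6 → [6, 7, 6, 4, 16]

[6, 7, 6, 4, 16]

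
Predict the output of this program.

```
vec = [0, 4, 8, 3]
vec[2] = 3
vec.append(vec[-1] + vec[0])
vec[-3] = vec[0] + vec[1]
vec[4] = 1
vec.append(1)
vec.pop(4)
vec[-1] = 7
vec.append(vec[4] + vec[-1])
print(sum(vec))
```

vec[2] = 3 → [0, 4, 3, 3]
append vec[-1]+vec[0] = 3+0 = 3 → [0, 4, 3, 3, 3]
vec[-3] = vec[0]+vec[1] = 0+4 = 4 → [0, 4, 4, 3, 3]
vec[4] = 1 → [0, 4, 4, 3, 1]
append 1 → [0, 4, 4, 3, 1, 1]
pop(4) removes 1 → [0, 4, 4, 3, 1]
vec[-1] = 7 → [0, 4, 4, 3, 7]
append vec[4]+vec[-1] = 7+7 = 14 → [0, 4, 4, 3, 7, 14]
sum = 32

32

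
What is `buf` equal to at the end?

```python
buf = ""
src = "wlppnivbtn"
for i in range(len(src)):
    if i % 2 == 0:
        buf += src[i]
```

i=0: add 'w' → 'w'
i=1: skip
i=2: add 'p' → 'wp'
i=3: skip
i=4: add 'n' → 'wpn'
i=5: skip
i=6: add 'v' → 'wpnv'
i=7: skip
i=8: add 't' → 'wpnvt'
i=9: skip

'wpnvt'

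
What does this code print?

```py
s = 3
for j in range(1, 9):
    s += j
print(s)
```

39

j=1: s = 3+1 = 4
j=2: s = 4+2 = 6
j=3: s = 6+3 = 9
j=4: s = 9+4 = 13
j=5: s = 13+5 = 18
j=6: s = 18+6 = 24
j=7: s = 24+7 = 31
j=8: s = 31+8 = 39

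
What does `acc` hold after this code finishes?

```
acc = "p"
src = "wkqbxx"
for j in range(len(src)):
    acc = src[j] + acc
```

'xxbqkwp'

j=0: prepend 'w' → 'wp'
j=1: prepend 'k' → 'kwp'
j=2: prepend 'q' → 'qkwp'
j=3: prepend 'b' → 'bqkwp'
j=4: prepend 'x' → 'xbqkwp'
j=5: prepend 'x' → 'xxbqkwp'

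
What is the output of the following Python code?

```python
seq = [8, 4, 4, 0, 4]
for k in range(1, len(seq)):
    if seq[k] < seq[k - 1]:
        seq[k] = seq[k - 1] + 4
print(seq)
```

k=1: 4<8, seq[1] = 8+4 = 12 → [8, 12, 4, 0, 4]
k=2: 4<12, seq[2] = 12+4 = 16 → [8, 12, 16, 0, 4]
k=3: 0<16, seq[3] = 16+4 = 20 → [8, 12, 16, 20, 4]
k=4: 4<20, seq[4] = 20+4 = 24 → [8, 12, 16, 20, 24]

[8, 12, 16, 20, 24]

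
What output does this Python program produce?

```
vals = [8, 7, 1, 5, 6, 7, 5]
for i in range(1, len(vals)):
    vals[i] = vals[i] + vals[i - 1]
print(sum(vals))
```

i=1: vals[1] = 7+8 = 15 → [8, 15, 1, 5, 6, 7, 5]
i=2: vals[2] = 1+15 = 16 → [8, 15, 16, 5, 6, 7, 5]
i=3: vals[3] = 5+16 = 21 → [8, 15, 16, 21, 6, 7, 5]
i=4: vals[4] = 6+21 = 27 → [8, 15, 16, 21, 27, 7, 5]
i=5: vals[5] = 7+27 = 34 → [8, 15, 16, 21, 27, 34, 5]
i=6: vals[6] = 5+34 = 39 → [8, 15, 16, 21, 27, 34, 39]
sum = 160

160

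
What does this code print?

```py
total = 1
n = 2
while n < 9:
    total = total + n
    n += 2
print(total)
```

21

n=2: total = 1+2 = 3
n=4: total = 3+4 = 7
n=6: total = 7+6 = 13
n=8: total = 13+8 = 21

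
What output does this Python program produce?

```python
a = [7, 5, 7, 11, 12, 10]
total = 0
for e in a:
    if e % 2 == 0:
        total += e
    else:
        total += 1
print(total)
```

e=7: not even, total = 0+1 = 1
e=5: not even, total = 1+1 = 2
e=7: not even, total = 2+1 = 3
e=11: not even, total = 3+1 = 4
e=12: even, total = 4+12 = 16
e=10: even, total = 16+10 = 26

26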